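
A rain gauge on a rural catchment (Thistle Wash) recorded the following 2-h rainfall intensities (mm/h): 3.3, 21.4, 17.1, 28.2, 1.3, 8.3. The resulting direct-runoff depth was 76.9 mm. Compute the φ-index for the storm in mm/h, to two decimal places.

Only the 3 blocks with intensity above φ contribute runoff: 21.4, 17.1, 28.2 mm/h.
Σ(I−φ)·Δt = d  ⇒  (21.4+17.1+28.2 − 3φ)·2 = 76.9
φ = (66.70 − 76.9/2) / 3 = 9.42 mm/h.

φ ≈ 9.42 mm/h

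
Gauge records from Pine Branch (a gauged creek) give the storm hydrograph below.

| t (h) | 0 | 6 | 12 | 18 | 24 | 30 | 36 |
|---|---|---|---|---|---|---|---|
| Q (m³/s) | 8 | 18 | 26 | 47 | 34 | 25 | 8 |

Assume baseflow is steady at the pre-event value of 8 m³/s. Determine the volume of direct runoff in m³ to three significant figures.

V ≈ 2.38 × 10^6 m³

Direct-runoff ordinates (Q − Q_b): 0.0, 10.0, 18.0, 39.0, 26.0, 17.0, 0.0 m³/s.
ΣQ_DR = 110.0 m³/s.
With Δt = 6 h = 21600 s, V = ΣQ_DR · Δt = 110.0 × 21600 = 2.38 × 10^6 m³.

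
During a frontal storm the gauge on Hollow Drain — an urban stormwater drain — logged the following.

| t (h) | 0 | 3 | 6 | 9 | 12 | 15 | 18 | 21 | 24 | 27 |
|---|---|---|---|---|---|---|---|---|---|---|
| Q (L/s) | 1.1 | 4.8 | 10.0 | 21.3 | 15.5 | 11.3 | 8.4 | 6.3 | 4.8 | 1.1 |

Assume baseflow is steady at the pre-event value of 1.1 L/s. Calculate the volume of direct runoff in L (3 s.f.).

V ≈ 7.95 × 10^5 L

Direct-runoff ordinates (Q − Q_b): 0.0, 3.7, 8.9, 20.2, 14.4, 10.2, 7.3, 5.2, 3.7, 0.0 L/s.
ΣQ_DR = 73.60 L/s.
With Δt = 3 h = 10800 s, V = ΣQ_DR · Δt = 73.60 × 10800 = 7.95 × 10^5 L.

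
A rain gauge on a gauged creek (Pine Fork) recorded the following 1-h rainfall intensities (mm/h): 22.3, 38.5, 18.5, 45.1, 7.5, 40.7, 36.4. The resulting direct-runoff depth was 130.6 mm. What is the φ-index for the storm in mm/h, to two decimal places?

φ ≈ 11.82 mm/h

Only the 6 blocks with intensity above φ contribute runoff: 22.3, 38.5, 18.5, 45.1, 40.7, 36.4 mm/h.
Σ(I−φ)·Δt = d  ⇒  (22.3+38.5+18.5+45.1+40.7+36.4 − 6φ)·1 = 130.6
φ = (201.5 − 130.6/1) / 6 = 11.82 mm/h.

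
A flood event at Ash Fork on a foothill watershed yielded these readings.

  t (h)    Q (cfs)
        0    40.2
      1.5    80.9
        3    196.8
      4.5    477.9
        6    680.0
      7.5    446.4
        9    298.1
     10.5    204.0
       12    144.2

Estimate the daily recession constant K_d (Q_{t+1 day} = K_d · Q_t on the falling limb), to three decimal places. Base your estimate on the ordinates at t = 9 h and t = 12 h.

K_d ≈ 0.003

Between t = 9 h and t = 12 h the flow falls from 298.1 to 144.2 cfs over 2×1.5 h = 3 h.
Per-interval ratio K = (144.2/298.1)^(1/2) = 0.6955; K_d = K^(24/1.5) = 0.003.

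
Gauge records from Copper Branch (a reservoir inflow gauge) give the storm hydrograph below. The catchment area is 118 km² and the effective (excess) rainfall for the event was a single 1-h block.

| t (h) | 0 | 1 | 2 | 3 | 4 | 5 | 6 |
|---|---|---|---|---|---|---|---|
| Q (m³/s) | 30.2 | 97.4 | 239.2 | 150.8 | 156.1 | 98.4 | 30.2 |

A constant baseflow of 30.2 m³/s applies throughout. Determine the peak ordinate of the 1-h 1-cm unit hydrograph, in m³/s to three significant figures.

U_p ≈ 116 m³/s

Direct runoff: 0.0, 67.2, 209.0, 120.6, 125.9, 68.2, 0.0 m³/s; ΣQ_DR = 590.9 m³/s, peak = 209.0 m³/s.
Runoff depth d = ΣQ_DR·Δt / A = 590.9 × 3600 / (118 km²) = 18.03 mm.
The 1-cm UH is the DRH scaled by (10 mm)/d, so U_p = 209.0 × 10/18.03 = 116 m³/s.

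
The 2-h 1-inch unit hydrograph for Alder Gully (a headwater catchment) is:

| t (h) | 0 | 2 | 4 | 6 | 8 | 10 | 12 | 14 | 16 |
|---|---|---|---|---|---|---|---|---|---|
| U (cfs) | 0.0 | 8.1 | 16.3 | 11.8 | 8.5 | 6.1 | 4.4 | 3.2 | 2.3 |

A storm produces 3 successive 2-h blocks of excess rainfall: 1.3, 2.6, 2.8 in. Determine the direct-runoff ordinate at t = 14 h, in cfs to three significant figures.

By discrete convolution, Q_j = Σ (P_i / 1 in) · U_{j−i}.
At t = 14 h (j=7): Q = (1.3/1)·3.2 + (2.6/1)·4.4 + (2.8/1)·6.1 = 32.7 cfs.

Q ≈ 32.7 cfs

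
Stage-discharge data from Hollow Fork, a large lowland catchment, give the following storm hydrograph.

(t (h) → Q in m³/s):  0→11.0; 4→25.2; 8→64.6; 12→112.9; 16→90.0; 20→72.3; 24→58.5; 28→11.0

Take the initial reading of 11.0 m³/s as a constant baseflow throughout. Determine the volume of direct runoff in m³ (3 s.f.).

Direct-runoff ordinates (Q − Q_b): 0.0, 14.2, 53.6, 101.9, 79.0, 61.3, 47.5, 0.0 m³/s.
ΣQ_DR = 357.5 m³/s.
With Δt = 4 h = 14400 s, V = ΣQ_DR · Δt = 357.5 × 14400 = 5.15 × 10^6 m³.

V ≈ 5.15 × 10^6 m³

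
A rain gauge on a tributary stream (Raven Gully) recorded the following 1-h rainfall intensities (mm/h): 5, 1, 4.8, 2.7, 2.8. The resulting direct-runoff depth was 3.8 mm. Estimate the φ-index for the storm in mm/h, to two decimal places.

φ ≈ 3.00 mm/h

Only the 2 blocks with intensity above φ contribute runoff: 5, 4.8 mm/h.
Σ(I−φ)·Δt = d  ⇒  (5+4.8 − 2φ)·1 = 3.8
φ = (9.800 − 3.8/1) / 2 = 3.00 mm/h.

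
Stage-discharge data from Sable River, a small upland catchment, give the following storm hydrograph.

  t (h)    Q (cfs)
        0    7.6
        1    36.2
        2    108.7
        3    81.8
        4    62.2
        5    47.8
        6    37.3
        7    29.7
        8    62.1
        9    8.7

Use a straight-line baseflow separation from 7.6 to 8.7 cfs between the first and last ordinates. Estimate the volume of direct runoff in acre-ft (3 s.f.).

V ≈ 33.1 acre-ft

Direct-runoff ordinates (Q − Q_b): 0.00, 28.48, 100.86, 73.83, 54.11, 39.59, 28.97, 21.24, 53.52, 0.00 cfs.
ΣQ_DR = 400.6 cfs.
With Δt = 1 h = 3600 s, V = ΣQ_DR · Δt = 400.6 × 3600 = 1.44 × 10^6 ft³ = 33.1 acre-ft.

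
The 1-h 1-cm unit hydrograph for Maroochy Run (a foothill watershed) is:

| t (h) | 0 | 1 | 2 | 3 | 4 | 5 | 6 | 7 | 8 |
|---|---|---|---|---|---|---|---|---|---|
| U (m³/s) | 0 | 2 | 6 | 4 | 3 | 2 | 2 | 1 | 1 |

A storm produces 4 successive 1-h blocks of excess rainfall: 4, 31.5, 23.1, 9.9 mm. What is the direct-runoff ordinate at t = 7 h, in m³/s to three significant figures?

Q ≈ 14.3 m³/s

By discrete convolution, Q_j = Σ (P_i / 10 mm) · U_{j−i}.
At t = 7 h (j=7): Q = (4/10)·1 + (31.5/10)·2 + (23.1/10)·2 + (9.9/10)·3 = 14.3 m³/s.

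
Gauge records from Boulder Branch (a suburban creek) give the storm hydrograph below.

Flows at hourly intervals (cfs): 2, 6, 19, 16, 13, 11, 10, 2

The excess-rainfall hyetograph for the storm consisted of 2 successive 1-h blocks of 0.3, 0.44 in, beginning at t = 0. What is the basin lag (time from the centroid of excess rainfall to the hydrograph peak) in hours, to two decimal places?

Centroid of excess rainfall: t_c = Σ P_i·t̄_i / ΣP_i = 1.0946 h (block centres at 0.5, 1.5 h).
Hydrograph peak occurs at t = 2 h, so basin lag t_L = 2 − 1.0946 = 0.91 h.

t_L ≈ 0.91 h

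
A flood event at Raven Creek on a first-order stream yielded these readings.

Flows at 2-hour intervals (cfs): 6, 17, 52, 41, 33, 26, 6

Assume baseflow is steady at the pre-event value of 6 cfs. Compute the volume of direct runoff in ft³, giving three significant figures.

V ≈ 1.00 × 10^6 ft³

Direct-runoff ordinates (Q − Q_b): 0.0, 11.0, 46.0, 35.0, 27.0, 20.0, 0.0 cfs.
ΣQ_DR = 139.0 cfs.
With Δt = 2 h = 7200 s, V = ΣQ_DR · Δt = 139.0 × 7200 = 1.00 × 10^6 ft³.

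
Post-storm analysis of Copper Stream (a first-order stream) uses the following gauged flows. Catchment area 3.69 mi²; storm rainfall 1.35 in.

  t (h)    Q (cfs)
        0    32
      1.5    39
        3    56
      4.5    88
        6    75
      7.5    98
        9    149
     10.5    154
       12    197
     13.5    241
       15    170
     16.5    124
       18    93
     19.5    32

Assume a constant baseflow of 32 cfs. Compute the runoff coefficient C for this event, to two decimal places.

C ≈ 0.51

ΣQ_DR = 1100 cfs; V = ΣQ_DR·Δt = 5.940 × 10^6 ft³.
Runoff depth d = V / A = 0.6929 in.
C = d / P = 0.6929 / 1.35 = 0.51.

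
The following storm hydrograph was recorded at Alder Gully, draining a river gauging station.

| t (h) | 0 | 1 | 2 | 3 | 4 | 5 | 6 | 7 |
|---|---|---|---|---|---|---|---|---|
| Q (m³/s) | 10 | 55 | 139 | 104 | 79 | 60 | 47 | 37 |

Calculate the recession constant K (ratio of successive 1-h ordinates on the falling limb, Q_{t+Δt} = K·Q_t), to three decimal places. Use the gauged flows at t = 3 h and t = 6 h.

K ≈ 0.767

Using the recession-limb readings at t = 3 h and t = 6 h: Q falls from 104 to 47 m³/s over 3 intervals.
K = (Q₂/Q₁)^(1/3) = (47/104)^(1/3) = 0.767.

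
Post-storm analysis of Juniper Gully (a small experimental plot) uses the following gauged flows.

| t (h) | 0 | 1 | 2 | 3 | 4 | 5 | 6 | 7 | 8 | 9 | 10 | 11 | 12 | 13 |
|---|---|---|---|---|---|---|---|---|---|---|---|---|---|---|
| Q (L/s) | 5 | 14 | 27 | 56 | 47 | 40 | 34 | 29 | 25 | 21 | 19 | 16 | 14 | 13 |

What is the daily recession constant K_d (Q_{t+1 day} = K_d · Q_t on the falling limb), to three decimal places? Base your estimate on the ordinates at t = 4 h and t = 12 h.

K_d ≈ 0.026

Between t = 4 h and t = 12 h the flow falls from 47 to 14 L/s over 8×1 h = 8 h.
Per-interval ratio K = (14/47)^(1/8) = 0.8595; K_d = K^(24/1) = 0.026.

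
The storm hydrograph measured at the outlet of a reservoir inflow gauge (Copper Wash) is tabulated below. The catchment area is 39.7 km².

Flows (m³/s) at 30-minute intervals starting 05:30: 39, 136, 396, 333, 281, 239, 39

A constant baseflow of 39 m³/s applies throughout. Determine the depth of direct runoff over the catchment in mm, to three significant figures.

Direct runoff: 0.0, 97.0, 357.0, 294.0, 242.0, 200.0, 0.0 m³/s; ΣQ_DR = 1190 m³/s.
V = ΣQ_DR · Δt = 1190 × 1800 s = 2.142 × 10^6 m³.
Over A = 39.7 km², depth = V / A = 54.0 mm.

d ≈ 54.0 mm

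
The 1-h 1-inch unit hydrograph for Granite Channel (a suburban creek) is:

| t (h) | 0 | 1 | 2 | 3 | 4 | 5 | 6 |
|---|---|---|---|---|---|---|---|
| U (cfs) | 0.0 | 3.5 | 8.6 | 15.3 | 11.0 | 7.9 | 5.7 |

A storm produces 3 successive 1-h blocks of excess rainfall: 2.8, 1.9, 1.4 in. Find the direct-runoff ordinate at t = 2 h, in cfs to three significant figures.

By discrete convolution, Q_j = Σ (P_i / 1 in) · U_{j−i}.
At t = 2 h (j=2): Q = (2.8/1)·8.6 + (1.9/1)·3.5 + (1.4/1)·0.0 = 30.7 cfs.

Q ≈ 30.7 cfs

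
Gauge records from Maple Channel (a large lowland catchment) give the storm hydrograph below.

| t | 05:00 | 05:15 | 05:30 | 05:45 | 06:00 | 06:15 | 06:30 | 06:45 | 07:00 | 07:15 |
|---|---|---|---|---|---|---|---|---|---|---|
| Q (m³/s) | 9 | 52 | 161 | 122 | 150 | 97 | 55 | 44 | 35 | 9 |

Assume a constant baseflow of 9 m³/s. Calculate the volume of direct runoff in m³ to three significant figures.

V ≈ 5.80 × 10^5 m³

Direct-runoff ordinates (Q − Q_b): 0.0, 43.0, 152.0, 113.0, 141.0, 88.0, 46.0, 35.0, 26.0, 0.0 m³/s.
ΣQ_DR = 644.0 m³/s.
With Δt = 0.25 h = 900 s, V = ΣQ_DR · Δt = 644.0 × 900 = 5.80 × 10^5 m³.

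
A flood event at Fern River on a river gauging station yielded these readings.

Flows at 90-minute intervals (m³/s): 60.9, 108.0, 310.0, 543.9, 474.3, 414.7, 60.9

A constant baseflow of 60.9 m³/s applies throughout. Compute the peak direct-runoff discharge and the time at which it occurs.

Subtracting baseflow gives direct-runoff ordinates: 0.0, 47.1, 249.1, 483.0, 413.4, 353.8, 0.0 m³/s.
The maximum is 483.0 m³/s, occurring at the reading for t = 4.5 h.

Q_p = 483.0 m³/s at t = 4.5 h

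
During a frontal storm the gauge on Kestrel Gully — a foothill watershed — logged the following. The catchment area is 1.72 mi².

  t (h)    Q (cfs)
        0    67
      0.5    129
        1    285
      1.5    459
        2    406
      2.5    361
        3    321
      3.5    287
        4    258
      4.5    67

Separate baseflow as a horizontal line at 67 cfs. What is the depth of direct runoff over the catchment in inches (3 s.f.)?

Direct runoff: 0.0, 62.0, 218.0, 392.0, 339.0, 294.0, 254.0, 220.0, 191.0, 0.0 cfs; ΣQ_DR = 1970 cfs.
V = ΣQ_DR · Δt = 1970 × 1800 s = 3.546 × 10^6 ft³.
Over A = 1.72 mi², depth = V / A = 0.887 in.

d ≈ 0.887 in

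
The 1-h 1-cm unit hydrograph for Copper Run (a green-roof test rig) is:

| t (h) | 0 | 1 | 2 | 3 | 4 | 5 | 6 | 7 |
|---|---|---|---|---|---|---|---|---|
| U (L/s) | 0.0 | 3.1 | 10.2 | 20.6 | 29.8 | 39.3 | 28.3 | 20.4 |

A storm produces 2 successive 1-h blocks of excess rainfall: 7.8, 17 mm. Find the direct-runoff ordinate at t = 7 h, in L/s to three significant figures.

Q ≈ 64.0 L/s

By discrete convolution, Q_j = Σ (P_i / 10 mm) · U_{j−i}.
At t = 7 h (j=7): Q = (7.8/10)·20.4 + (17/10)·28.3 = 64.0 L/s.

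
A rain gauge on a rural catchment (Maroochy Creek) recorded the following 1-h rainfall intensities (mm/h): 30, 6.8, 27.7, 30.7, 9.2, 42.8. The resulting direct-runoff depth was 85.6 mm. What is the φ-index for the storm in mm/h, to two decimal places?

φ ≈ 11.40 mm/h

Only the 4 blocks with intensity above φ contribute runoff: 30, 27.7, 30.7, 42.8 mm/h.
Σ(I−φ)·Δt = d  ⇒  (30+27.7+30.7+42.8 − 4φ)·1 = 85.6
φ = (131.2 − 85.6/1) / 4 = 11.40 mm/h.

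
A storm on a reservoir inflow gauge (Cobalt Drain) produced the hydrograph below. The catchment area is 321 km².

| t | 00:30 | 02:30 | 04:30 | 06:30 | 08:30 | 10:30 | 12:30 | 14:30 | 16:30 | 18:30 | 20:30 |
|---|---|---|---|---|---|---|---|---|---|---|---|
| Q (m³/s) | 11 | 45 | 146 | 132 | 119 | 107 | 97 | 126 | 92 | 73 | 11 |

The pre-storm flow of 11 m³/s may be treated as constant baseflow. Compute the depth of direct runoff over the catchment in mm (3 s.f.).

Direct runoff: 0.0, 34.0, 135.0, 121.0, 108.0, 96.0, 86.0, 115.0, 81.0, 62.0, 0.0 m³/s; ΣQ_DR = 838.0 m³/s.
V = ΣQ_DR · Δt = 838.0 × 7200 s = 6.034 × 10^6 m³.
Over A = 321 km², depth = V / A = 18.8 mm.

d ≈ 18.8 mm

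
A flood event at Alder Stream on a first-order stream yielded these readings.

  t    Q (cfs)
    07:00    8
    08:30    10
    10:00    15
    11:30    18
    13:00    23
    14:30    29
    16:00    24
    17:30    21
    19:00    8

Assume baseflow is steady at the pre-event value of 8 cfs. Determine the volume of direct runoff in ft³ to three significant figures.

Direct-runoff ordinates (Q − Q_b): 0.0, 2.0, 7.0, 10.0, 15.0, 21.0, 16.0, 13.0, 0.0 cfs.
ΣQ_DR = 84.00 cfs.
With Δt = 1.5 h = 5400 s, V = ΣQ_DR · Δt = 84.00 × 5400 = 4.54 × 10^5 ft³.

V ≈ 4.54 × 10^5 ft³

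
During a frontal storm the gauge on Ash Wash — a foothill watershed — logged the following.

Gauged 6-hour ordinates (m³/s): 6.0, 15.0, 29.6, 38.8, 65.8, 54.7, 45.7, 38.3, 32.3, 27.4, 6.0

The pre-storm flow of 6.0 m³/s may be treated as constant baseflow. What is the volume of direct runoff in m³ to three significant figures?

Direct-runoff ordinates (Q − Q_b): 0.0, 9.0, 23.6, 32.8, 59.8, 48.7, 39.7, 32.3, 26.3, 21.4, 0.0 m³/s.
ΣQ_DR = 293.6 m³/s.
With Δt = 6 h = 21600 s, V = ΣQ_DR · Δt = 293.6 × 21600 = 6.34 × 10^6 m³.

V ≈ 6.34 × 10^6 m³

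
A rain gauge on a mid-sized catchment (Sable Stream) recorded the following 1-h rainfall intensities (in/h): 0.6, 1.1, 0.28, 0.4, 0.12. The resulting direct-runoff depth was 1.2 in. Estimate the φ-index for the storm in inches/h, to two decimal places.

Only the 3 blocks with intensity above φ contribute runoff: 0.6, 1.1, 0.4 in/h.
Σ(I−φ)·Δt = d  ⇒  (0.6+1.1+0.4 − 3φ)·1 = 1.2
φ = (2.100 − 1.2/1) / 3 = 0.30 in/h.

φ ≈ 0.30 in/h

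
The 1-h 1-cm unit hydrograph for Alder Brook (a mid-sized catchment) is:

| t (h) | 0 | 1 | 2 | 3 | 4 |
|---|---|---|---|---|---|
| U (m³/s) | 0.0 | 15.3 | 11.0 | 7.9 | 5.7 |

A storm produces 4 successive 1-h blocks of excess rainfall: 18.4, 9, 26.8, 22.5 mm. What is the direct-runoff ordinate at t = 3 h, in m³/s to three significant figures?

By discrete convolution, Q_j = Σ (P_i / 10 mm) · U_{j−i}.
At t = 3 h (j=3): Q = (18.4/10)·7.9 + (9/10)·11.0 + (26.8/10)·15.3 + (22.5/10)·0.0 = 65.4 m³/s.

Q ≈ 65.4 m³/s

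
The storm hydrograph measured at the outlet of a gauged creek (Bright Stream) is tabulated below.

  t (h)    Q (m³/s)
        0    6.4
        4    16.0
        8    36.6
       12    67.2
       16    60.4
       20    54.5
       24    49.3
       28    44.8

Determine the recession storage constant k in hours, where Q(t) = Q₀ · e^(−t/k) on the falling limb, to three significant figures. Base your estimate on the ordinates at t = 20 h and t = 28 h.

On the falling limb, Q drops from 54.5 to 44.8 m³/s between t = 20 h and t = 28 h (Δt = 8 h).
k = −Δt / ln(Q₂/Q₁) = −8 / ln(44.8/54.5) = 40.8 h.

k ≈ 40.8 h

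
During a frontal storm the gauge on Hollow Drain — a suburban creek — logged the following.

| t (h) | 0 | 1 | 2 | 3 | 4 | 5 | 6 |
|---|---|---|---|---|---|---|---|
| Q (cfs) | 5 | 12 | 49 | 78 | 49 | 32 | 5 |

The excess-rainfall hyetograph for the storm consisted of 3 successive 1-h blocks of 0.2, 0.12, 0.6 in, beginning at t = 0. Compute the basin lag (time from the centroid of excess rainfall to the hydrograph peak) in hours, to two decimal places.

Centroid of excess rainfall: t_c = Σ P_i·t̄_i / ΣP_i = 1.9348 h (block centres at 0.5, 1.5, 2.5 h).
Hydrograph peak occurs at t = 3 h, so basin lag t_L = 3 − 1.9348 = 1.07 h.

t_L ≈ 1.07 h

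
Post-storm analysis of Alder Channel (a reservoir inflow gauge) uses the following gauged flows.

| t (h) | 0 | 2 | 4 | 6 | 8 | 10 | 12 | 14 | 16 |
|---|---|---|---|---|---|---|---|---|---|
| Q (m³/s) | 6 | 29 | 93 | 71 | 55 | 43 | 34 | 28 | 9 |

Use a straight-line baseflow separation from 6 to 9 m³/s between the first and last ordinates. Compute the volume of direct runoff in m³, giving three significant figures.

Direct-runoff ordinates (Q − Q_b): 0.00, 22.62, 86.25, 63.88, 47.50, 35.12, 25.75, 19.38, 0.00 m³/s.
ΣQ_DR = 300.5 m³/s.
With Δt = 2 h = 7200 s, V = ΣQ_DR · Δt = 300.5 × 7200 = 2.16 × 10^6 m³.

V ≈ 2.16 × 10^6 m³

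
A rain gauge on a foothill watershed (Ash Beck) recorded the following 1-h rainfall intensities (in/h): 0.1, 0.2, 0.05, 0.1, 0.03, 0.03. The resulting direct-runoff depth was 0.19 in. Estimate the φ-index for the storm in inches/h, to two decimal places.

φ ≈ 0.07 in/h

Only the 3 blocks with intensity above φ contribute runoff: 0.1, 0.2, 0.1 in/h.
Σ(I−φ)·Δt = d  ⇒  (0.1+0.2+0.1 − 3φ)·1 = 0.19
φ = (0.4000 − 0.19/1) / 3 = 0.07 in/h.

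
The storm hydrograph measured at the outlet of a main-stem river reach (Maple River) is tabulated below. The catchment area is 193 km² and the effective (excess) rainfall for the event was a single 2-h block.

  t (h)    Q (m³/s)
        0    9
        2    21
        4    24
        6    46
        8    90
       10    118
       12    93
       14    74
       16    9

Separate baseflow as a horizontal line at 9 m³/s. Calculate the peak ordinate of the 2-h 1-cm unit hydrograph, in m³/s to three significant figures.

Direct runoff: 0.0, 12.0, 15.0, 37.0, 81.0, 109.0, 84.0, 65.0, 0.0 m³/s; ΣQ_DR = 403.0 m³/s, peak = 109.0 m³/s.
Runoff depth d = ΣQ_DR·Δt / A = 403.0 × 7200 / (193 km²) = 15.03 mm.
The 1-cm UH is the DRH scaled by (10 mm)/d, so U_p = 109.0 × 10/15.03 = 72.5 m³/s.

U_p ≈ 72.5 m³/s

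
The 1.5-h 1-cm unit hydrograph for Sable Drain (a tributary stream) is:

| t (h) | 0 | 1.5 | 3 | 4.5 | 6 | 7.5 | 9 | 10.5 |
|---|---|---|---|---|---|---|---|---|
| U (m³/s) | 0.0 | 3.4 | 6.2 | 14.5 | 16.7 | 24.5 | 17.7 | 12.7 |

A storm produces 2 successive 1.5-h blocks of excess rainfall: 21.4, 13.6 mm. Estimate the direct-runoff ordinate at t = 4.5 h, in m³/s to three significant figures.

Q ≈ 39.5 m³/s

By discrete convolution, Q_j = Σ (P_i / 10 mm) · U_{j−i}.
At t = 4.5 h (j=3): Q = (21.4/10)·14.5 + (13.6/10)·6.2 = 39.5 m³/s.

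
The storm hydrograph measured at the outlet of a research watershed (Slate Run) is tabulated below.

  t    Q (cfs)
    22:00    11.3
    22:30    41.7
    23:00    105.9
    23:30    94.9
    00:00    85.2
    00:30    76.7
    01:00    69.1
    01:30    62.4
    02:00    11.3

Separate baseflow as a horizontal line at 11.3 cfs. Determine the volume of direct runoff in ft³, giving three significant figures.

V ≈ 8.22 × 10^5 ft³

Direct-runoff ordinates (Q − Q_b): 0.0, 30.4, 94.6, 83.6, 73.9, 65.4, 57.8, 51.1, 0.0 cfs.
ΣQ_DR = 456.8 cfs.
With Δt = 0.5 h = 1800 s, V = ΣQ_DR · Δt = 456.8 × 1800 = 8.22 × 10^5 ft³.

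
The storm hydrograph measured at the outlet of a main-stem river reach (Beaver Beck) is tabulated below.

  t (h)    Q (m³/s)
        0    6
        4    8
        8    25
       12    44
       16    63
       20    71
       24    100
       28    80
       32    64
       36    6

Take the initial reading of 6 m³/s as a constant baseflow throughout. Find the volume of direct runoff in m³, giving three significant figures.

V ≈ 5.86 × 10^6 m³

Direct-runoff ordinates (Q − Q_b): 0.0, 2.0, 19.0, 38.0, 57.0, 65.0, 94.0, 74.0, 58.0, 0.0 m³/s.
ΣQ_DR = 407.0 m³/s.
With Δt = 4 h = 14400 s, V = ΣQ_DR · Δt = 407.0 × 14400 = 5.86 × 10^6 m³.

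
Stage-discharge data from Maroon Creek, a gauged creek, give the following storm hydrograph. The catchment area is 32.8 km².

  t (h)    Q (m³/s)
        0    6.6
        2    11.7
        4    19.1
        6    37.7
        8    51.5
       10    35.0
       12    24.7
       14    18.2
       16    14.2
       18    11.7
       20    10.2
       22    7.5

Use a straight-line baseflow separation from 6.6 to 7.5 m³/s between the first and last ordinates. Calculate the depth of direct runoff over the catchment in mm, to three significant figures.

d ≈ 35.9 mm

Direct runoff: 0.00, 5.02, 12.34, 30.85, 44.57, 27.99, 17.61, 11.03, 6.95, 4.36, 2.78, 0.00 m³/s; ΣQ_DR = 163.5 m³/s.
V = ΣQ_DR · Δt = 163.5 × 7200 s = 1.177 × 10^6 m³.
Over A = 32.8 km², depth = V / A = 35.9 mm.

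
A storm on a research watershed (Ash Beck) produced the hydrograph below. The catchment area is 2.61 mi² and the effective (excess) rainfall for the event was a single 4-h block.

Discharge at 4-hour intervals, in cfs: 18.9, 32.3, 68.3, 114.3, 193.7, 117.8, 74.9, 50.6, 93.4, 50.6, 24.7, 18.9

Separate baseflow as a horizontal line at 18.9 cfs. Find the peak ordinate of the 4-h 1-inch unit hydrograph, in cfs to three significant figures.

U_p ≈ 117 cfs

Direct runoff: 0.0, 13.4, 49.4, 95.4, 174.8, 98.9, 56.0, 31.7, 74.5, 31.7, 5.8, 0.0 cfs; ΣQ_DR = 631.6 cfs, peak = 174.8 cfs.
Runoff depth d = ΣQ_DR·Δt / A = 631.6 × 14400 / (2.61 mi²) = 1.500 in.
The 1-inch UH is the DRH scaled by (1 in)/d, so U_p = 174.8 × 1/1.500 = 117 cfs.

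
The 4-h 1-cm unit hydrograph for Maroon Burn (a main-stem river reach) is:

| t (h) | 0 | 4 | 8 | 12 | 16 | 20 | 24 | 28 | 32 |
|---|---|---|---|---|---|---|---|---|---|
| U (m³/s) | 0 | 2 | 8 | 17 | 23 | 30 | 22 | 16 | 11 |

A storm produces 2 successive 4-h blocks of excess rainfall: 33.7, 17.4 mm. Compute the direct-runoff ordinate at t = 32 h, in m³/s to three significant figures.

By discrete convolution, Q_j = Σ (P_i / 10 mm) · U_{j−i}.
At t = 32 h (j=8): Q = (33.7/10)·11 + (17.4/10)·16 = 64.9 m³/s.

Q ≈ 64.9 m³/s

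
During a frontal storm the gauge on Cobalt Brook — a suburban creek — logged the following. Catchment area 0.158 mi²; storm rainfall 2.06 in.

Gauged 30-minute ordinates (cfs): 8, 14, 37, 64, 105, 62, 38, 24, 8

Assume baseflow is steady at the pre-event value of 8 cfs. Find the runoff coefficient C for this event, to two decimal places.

ΣQ_DR = 288.0 cfs; V = ΣQ_DR·Δt = 5.184 × 10^5 ft³.
Runoff depth d = V / A = 1.412 in.
C = d / P = 1.412 / 2.06 = 0.69.

C ≈ 0.69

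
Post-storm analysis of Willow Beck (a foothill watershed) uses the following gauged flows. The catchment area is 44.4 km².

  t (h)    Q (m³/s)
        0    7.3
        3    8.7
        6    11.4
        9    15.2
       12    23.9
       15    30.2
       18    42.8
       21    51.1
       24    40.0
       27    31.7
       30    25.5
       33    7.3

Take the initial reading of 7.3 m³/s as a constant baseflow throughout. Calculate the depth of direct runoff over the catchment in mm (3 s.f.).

d ≈ 50.5 mm

Direct runoff: 0.0, 1.4, 4.1, 7.9, 16.6, 22.9, 35.5, 43.8, 32.7, 24.4, 18.2, 0.0 m³/s; ΣQ_DR = 207.5 m³/s.
V = ΣQ_DR · Δt = 207.5 × 10800 s = 2.241 × 10^6 m³.
Over A = 44.4 km², depth = V / A = 50.5 mm.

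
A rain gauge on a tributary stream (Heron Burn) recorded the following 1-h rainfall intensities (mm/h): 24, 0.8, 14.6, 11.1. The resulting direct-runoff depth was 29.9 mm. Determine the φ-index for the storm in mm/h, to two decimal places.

Only the 3 blocks with intensity above φ contribute runoff: 24, 14.6, 11.1 mm/h.
Σ(I−φ)·Δt = d  ⇒  (24+14.6+11.1 − 3φ)·1 = 29.9
φ = (49.70 − 29.9/1) / 3 = 6.60 mm/h.

φ ≈ 6.60 mm/h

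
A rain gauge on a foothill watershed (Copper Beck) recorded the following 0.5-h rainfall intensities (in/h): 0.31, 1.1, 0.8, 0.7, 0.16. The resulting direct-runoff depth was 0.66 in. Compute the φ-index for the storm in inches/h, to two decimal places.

Only the 3 blocks with intensity above φ contribute runoff: 1.1, 0.8, 0.7 in/h.
Σ(I−φ)·Δt = d  ⇒  (1.1+0.8+0.7 − 3φ)·0.5 = 0.66
φ = (2.600 − 0.66/0.5) / 3 = 0.43 in/h.

φ ≈ 0.43 in/h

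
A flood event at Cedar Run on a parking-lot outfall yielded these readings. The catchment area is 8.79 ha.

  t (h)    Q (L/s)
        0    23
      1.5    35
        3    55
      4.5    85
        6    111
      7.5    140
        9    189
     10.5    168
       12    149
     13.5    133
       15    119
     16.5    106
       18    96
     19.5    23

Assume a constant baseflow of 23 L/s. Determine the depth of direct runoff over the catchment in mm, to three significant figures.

Direct runoff: 0.0, 12.0, 32.0, 62.0, 88.0, 117.0, 166.0, 145.0, 126.0, 110.0, 96.0, 83.0, 73.0, 0.0 L/s; ΣQ_DR = 1110 L/s.
V = ΣQ_DR · Δt = 1110 × 5400 s = 5.994 × 10^6 L.
Over A = 8.79 ha, depth = V / A = 68.2 mm.

d ≈ 68.2 mm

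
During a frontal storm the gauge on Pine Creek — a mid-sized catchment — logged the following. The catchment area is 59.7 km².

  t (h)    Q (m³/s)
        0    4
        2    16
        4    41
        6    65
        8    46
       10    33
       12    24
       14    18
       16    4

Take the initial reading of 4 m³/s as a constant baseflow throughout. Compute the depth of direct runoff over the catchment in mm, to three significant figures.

Direct runoff: 0.0, 12.0, 37.0, 61.0, 42.0, 29.0, 20.0, 14.0, 0.0 m³/s; ΣQ_DR = 215.0 m³/s.
V = ΣQ_DR · Δt = 215.0 × 7200 s = 1.548 × 10^6 m³.
Over A = 59.7 km², depth = V / A = 25.9 mm.

d ≈ 25.9 mm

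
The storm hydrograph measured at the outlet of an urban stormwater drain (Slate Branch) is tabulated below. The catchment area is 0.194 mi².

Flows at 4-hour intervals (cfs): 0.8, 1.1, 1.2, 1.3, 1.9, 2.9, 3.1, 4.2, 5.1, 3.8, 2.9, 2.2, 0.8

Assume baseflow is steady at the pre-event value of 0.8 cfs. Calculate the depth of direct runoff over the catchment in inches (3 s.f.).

Direct runoff: 0.0, 0.3, 0.4, 0.5, 1.1, 2.1, 2.3, 3.4, 4.3, 3.0, 2.1, 1.4, 0.0 cfs; ΣQ_DR = 20.90 cfs.
V = ΣQ_DR · Δt = 20.90 × 14400 s = 3.010 × 10^5 ft³.
Over A = 0.194 mi², depth = V / A = 0.668 in.

d ≈ 0.668 in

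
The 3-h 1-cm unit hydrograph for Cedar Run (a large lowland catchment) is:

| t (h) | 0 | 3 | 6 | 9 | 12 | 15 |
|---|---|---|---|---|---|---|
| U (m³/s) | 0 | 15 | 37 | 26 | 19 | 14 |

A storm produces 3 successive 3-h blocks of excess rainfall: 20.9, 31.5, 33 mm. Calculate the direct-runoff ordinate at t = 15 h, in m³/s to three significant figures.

Q ≈ 175 m³/s

By discrete convolution, Q_j = Σ (P_i / 10 mm) · U_{j−i}.
At t = 15 h (j=5): Q = (20.9/10)·14 + (31.5/10)·19 + (33/10)·26 = 175 m³/s.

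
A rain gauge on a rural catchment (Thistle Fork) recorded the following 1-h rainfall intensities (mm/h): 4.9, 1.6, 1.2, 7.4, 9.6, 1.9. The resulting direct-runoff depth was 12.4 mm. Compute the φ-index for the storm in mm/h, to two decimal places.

Only the 3 blocks with intensity above φ contribute runoff: 4.9, 7.4, 9.6 mm/h.
Σ(I−φ)·Δt = d  ⇒  (4.9+7.4+9.6 − 3φ)·1 = 12.4
φ = (21.90 − 12.4/1) / 3 = 3.17 mm/h.

φ ≈ 3.17 mm/h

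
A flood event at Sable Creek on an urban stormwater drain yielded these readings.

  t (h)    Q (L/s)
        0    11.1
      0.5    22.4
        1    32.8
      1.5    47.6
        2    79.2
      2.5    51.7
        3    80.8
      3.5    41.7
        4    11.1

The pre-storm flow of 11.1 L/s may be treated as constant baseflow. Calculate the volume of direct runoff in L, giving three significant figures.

V ≈ 5.01 × 10^5 L

Direct-runoff ordinates (Q − Q_b): 0.0, 11.3, 21.7, 36.5, 68.1, 40.6, 69.7, 30.6, 0.0 L/s.
ΣQ_DR = 278.5 L/s.
With Δt = 0.5 h = 1800 s, V = ΣQ_DR · Δt = 278.5 × 1800 = 5.01 × 10^5 L.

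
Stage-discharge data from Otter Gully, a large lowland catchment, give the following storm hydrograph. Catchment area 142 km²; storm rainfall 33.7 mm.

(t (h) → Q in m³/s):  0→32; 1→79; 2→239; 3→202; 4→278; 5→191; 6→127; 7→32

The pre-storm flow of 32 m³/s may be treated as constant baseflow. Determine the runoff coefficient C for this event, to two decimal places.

ΣQ_DR = 924.0 m³/s; V = ΣQ_DR·Δt = 3.326 × 10^6 m³.
Runoff depth d = V / A = 23.43 mm.
C = d / P = 23.43 / 33.7 = 0.70.

C ≈ 0.70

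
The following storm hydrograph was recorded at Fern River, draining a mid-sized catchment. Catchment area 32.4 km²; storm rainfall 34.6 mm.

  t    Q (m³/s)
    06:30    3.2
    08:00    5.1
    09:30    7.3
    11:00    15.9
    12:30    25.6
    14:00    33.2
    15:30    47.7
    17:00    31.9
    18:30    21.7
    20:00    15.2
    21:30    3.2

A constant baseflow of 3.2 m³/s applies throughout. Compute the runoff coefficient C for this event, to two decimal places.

ΣQ_DR = 174.8 m³/s; V = ΣQ_DR·Δt = 9.439 × 10^5 m³.
Runoff depth d = V / A = 29.13 mm.
C = d / P = 29.13 / 34.6 = 0.84.

C ≈ 0.84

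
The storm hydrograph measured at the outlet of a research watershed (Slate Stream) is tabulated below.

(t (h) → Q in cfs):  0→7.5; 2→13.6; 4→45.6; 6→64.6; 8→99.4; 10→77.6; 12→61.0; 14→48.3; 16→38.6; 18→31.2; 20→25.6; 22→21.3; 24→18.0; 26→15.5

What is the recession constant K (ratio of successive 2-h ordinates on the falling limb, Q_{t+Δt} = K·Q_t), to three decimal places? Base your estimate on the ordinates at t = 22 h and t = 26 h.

K ≈ 0.853

Using the recession-limb readings at t = 22 h and t = 26 h: Q falls from 21.3 to 15.5 cfs over 2 intervals.
K = (Q₂/Q₁)^(1/2) = (15.5/21.3)^(1/2) = 0.853.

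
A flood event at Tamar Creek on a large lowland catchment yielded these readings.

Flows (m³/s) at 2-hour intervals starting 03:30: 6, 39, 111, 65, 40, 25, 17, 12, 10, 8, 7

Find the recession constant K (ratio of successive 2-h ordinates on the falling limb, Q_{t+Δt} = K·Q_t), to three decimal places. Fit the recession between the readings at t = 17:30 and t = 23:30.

Using the recession-limb readings at t = 17:30 and t = 23:30: Q falls from 12 to 7 m³/s over 3 intervals.
K = (Q₂/Q₁)^(1/3) = (7/12)^(1/3) = 0.836.

K ≈ 0.836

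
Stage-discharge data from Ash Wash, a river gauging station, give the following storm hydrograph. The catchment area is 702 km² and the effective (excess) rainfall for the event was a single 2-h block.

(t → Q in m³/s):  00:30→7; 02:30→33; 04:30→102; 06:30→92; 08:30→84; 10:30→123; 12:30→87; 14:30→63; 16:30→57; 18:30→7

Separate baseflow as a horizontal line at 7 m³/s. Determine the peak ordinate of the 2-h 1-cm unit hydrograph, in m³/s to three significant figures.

Direct runoff: 0.0, 26.0, 95.0, 85.0, 77.0, 116.0, 80.0, 56.0, 50.0, 0.0 m³/s; ΣQ_DR = 585.0 m³/s, peak = 116.0 m³/s.
Runoff depth d = ΣQ_DR·Δt / A = 585.0 × 7200 / (702 km²) = 6.000 mm.
The 1-cm UH is the DRH scaled by (10 mm)/d, so U_p = 116.0 × 10/6.000 = 193 m³/s.

U_p ≈ 193 m³/s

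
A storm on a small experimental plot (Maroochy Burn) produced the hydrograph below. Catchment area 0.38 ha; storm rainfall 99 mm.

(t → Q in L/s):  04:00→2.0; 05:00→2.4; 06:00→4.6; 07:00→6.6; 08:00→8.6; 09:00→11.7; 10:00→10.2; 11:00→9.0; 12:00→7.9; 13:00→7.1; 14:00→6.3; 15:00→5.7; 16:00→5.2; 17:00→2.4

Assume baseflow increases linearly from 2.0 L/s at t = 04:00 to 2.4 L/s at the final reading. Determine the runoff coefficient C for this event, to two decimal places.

C ≈ 0.56

ΣQ_DR = 58.90 L/s; V = ΣQ_DR·Δt = 2.120 × 10^5 L.
Runoff depth d = V / A = 55.80 mm.
C = d / P = 55.80 / 99 = 0.56.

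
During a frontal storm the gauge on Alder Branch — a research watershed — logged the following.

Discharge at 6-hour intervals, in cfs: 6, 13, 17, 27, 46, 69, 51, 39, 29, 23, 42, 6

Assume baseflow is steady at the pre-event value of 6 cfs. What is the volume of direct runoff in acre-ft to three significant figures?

Direct-runoff ordinates (Q − Q_b): 0.0, 7.0, 11.0, 21.0, 40.0, 63.0, 45.0, 33.0, 23.0, 17.0, 36.0, 0.0 cfs.
ΣQ_DR = 296.0 cfs.
With Δt = 6 h = 21600 s, V = ΣQ_DR · Δt = 296.0 × 21600 = 6.39 × 10^6 ft³ = 147 acre-ft.

V ≈ 147 acre-ft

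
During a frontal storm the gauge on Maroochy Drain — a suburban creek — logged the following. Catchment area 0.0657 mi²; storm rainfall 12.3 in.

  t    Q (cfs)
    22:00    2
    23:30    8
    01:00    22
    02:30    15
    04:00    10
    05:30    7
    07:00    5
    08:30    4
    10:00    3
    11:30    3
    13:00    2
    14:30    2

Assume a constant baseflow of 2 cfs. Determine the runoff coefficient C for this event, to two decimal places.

ΣQ_DR = 59.00 cfs; V = ΣQ_DR·Δt = 3.186 × 10^5 ft³.
Runoff depth d = V / A = 2.087 in.
C = d / P = 2.087 / 12.3 = 0.17.

C ≈ 0.17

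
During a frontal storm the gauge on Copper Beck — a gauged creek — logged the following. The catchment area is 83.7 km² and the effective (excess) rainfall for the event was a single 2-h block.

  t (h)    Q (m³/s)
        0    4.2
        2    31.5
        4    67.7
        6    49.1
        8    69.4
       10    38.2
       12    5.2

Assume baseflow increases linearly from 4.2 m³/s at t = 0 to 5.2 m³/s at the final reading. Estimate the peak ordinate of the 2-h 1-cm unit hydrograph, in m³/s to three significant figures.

Direct runoff: 0.00, 27.13, 63.17, 44.40, 64.53, 33.17, 0.00 m³/s; ΣQ_DR = 232.4 m³/s, peak = 64.53 m³/s.
Runoff depth d = ΣQ_DR·Δt / A = 232.4 × 7200 / (83.7 km²) = 19.99 mm.
The 1-cm UH is the DRH scaled by (10 mm)/d, so U_p = 64.53 × 10/19.99 = 32.3 m³/s.

U_p ≈ 32.3 m³/s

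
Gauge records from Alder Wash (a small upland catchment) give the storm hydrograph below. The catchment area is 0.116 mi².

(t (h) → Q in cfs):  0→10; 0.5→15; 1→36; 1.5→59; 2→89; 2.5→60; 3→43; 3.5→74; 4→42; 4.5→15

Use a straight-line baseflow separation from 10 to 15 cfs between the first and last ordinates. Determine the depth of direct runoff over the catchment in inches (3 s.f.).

d ≈ 2.12 in

Direct runoff: 0.00, 4.44, 24.89, 47.33, 76.78, 47.22, 29.67, 60.11, 27.56, 0.00 cfs; ΣQ_DR = 318.0 cfs.
V = ΣQ_DR · Δt = 318.0 × 1800 s = 5.724 × 10^5 ft³.
Over A = 0.116 mi², depth = V / A = 2.12 in.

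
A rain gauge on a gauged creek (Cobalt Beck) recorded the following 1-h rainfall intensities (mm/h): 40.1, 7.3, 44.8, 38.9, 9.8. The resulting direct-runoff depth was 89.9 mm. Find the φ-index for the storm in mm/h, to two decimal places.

φ ≈ 11.30 mm/h

Only the 3 blocks with intensity above φ contribute runoff: 40.1, 44.8, 38.9 mm/h.
Σ(I−φ)·Δt = d  ⇒  (40.1+44.8+38.9 − 3φ)·1 = 89.9
φ = (123.8 − 89.9/1) / 3 = 11.30 mm/h.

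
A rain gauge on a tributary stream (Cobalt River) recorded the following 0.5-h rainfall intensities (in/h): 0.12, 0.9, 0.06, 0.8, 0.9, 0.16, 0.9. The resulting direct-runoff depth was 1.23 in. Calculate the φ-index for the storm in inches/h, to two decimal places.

φ ≈ 0.26 in/h

Only the 4 blocks with intensity above φ contribute runoff: 0.9, 0.8, 0.9, 0.9 in/h.
Σ(I−φ)·Δt = d  ⇒  (0.9+0.8+0.9+0.9 − 4φ)·0.5 = 1.23
φ = (3.500 − 1.23/0.5) / 4 = 0.26 in/h.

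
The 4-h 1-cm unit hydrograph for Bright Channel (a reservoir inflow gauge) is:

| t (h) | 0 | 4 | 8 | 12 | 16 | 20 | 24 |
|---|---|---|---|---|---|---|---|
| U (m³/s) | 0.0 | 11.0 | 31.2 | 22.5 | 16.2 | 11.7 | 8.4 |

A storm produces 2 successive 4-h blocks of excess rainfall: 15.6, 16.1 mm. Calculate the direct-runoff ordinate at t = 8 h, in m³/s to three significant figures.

Q ≈ 66.4 m³/s

By discrete convolution, Q_j = Σ (P_i / 10 mm) · U_{j−i}.
At t = 8 h (j=2): Q = (15.6/10)·31.2 + (16.1/10)·11.0 = 66.4 m³/s.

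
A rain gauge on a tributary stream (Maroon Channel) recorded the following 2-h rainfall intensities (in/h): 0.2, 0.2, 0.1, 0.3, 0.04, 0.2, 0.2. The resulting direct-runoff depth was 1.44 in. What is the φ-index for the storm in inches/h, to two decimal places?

φ ≈ 0.08 in/h

Only the 6 blocks with intensity above φ contribute runoff: 0.2, 0.2, 0.1, 0.3, 0.2, 0.2 in/h.
Σ(I−φ)·Δt = d  ⇒  (0.2+0.2+0.1+0.3+0.2+0.2 − 6φ)·2 = 1.44
φ = (1.200 − 1.44/2) / 6 = 0.08 in/h.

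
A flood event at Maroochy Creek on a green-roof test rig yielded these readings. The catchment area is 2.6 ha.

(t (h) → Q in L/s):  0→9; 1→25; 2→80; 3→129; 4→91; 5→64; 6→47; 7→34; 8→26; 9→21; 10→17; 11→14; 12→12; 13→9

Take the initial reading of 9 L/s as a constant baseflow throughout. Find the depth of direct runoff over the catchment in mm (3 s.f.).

d ≈ 62.6 mm

Direct runoff: 0.0, 16.0, 71.0, 120.0, 82.0, 55.0, 38.0, 25.0, 17.0, 12.0, 8.0, 5.0, 3.0, 0.0 L/s; ΣQ_DR = 452.0 L/s.
V = ΣQ_DR · Δt = 452.0 × 3600 s = 1.627 × 10^6 L.
Over A = 2.6 ha, depth = V / A = 62.6 mm.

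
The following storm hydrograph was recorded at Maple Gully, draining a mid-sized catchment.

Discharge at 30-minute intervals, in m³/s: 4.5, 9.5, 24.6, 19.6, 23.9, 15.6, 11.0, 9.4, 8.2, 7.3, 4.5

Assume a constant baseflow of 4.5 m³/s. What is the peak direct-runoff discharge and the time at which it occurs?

Q_p = 20.1 m³/s at t = 1 h

Subtracting baseflow gives direct-runoff ordinates: 0.0, 5.0, 20.1, 15.1, 19.4, 11.1, 6.5, 4.9, 3.7, 2.8, 0.0 m³/s.
The maximum is 20.1 m³/s, occurring at the reading for t = 1 h.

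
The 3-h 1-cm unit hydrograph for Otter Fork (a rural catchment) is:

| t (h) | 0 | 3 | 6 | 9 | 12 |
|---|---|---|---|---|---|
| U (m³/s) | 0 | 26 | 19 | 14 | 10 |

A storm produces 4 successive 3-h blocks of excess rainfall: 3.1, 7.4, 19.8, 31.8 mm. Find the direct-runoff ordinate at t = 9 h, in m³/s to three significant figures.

By discrete convolution, Q_j = Σ (P_i / 10 mm) · U_{j−i}.
At t = 9 h (j=3): Q = (3.1/10)·14 + (7.4/10)·19 + (19.8/10)·26 + (31.8/10)·0 = 69.9 m³/s.

Q ≈ 69.9 m³/s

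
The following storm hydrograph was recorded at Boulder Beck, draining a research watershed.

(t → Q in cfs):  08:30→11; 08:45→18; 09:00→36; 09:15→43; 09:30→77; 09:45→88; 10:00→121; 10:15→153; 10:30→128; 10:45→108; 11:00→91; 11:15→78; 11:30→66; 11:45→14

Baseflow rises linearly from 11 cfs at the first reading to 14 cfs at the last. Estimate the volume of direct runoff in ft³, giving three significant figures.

Direct-runoff ordinates (Q − Q_b): 0.00, 6.77, 24.54, 31.31, 65.08, 75.85, 108.62, 140.38, 115.15, 94.92, 77.69, 64.46, 52.23, 0.00 cfs.
ΣQ_DR = 857.0 cfs.
With Δt = 0.25 h = 900 s, V = ΣQ_DR · Δt = 857.0 × 900 = 7.71 × 10^5 ft³.

V ≈ 7.71 × 10^5 ft³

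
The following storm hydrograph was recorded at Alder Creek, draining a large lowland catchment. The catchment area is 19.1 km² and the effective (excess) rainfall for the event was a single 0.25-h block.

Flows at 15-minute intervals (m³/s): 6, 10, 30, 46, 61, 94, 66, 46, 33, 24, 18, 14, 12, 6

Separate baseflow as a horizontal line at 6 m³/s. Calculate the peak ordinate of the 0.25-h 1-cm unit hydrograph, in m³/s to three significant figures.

Direct runoff: 0.0, 4.0, 24.0, 40.0, 55.0, 88.0, 60.0, 40.0, 27.0, 18.0, 12.0, 8.0, 6.0, 0.0 m³/s; ΣQ_DR = 382.0 m³/s, peak = 88.0 m³/s.
Runoff depth d = ΣQ_DR·Δt / A = 382.0 × 900 / (19.1 km²) = 18.00 mm.
The 1-cm UH is the DRH scaled by (10 mm)/d, so U_p = 88.0 × 10/18.00 = 48.9 m³/s.

U_p ≈ 48.9 m³/s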